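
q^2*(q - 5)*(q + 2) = q^4 - 3*q^3 - 10*q^2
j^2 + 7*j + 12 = (j + 3)*(j + 4)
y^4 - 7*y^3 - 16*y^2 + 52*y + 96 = (y - 8)*(y - 3)*(y + 2)^2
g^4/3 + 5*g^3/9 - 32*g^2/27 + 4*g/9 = g*(g/3 + 1)*(g - 2/3)^2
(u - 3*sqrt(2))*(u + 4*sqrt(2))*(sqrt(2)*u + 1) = sqrt(2)*u^3 + 3*u^2 - 23*sqrt(2)*u - 24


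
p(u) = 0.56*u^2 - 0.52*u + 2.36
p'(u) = 1.12*u - 0.52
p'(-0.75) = -1.36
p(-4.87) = 18.17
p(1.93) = 3.44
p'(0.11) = -0.40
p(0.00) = 2.36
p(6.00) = 19.40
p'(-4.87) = -5.97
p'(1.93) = 1.64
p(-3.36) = 10.43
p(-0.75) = 3.06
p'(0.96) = 0.56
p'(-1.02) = -1.66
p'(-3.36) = -4.28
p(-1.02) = 3.47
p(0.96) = 2.38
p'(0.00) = -0.52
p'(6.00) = 6.20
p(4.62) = 11.91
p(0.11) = 2.31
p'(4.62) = 4.65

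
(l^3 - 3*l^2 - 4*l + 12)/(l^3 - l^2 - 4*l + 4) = (l - 3)/(l - 1)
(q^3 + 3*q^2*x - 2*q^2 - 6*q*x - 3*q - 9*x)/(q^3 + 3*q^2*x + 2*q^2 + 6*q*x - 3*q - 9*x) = (q^2 - 2*q - 3)/(q^2 + 2*q - 3)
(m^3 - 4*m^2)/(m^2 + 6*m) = m*(m - 4)/(m + 6)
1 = 1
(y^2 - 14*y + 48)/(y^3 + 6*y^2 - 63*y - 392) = (y - 6)/(y^2 + 14*y + 49)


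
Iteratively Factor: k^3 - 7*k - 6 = (k + 1)*(k^2 - k - 6) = (k + 1)*(k + 2)*(k - 3)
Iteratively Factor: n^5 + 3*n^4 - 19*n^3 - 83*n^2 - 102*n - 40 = (n + 1)*(n^4 + 2*n^3 - 21*n^2 - 62*n - 40) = (n - 5)*(n + 1)*(n^3 + 7*n^2 + 14*n + 8) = (n - 5)*(n + 1)*(n + 4)*(n^2 + 3*n + 2) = (n - 5)*(n + 1)*(n + 2)*(n + 4)*(n + 1)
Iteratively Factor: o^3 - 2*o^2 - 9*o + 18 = (o - 3)*(o^2 + o - 6) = (o - 3)*(o - 2)*(o + 3)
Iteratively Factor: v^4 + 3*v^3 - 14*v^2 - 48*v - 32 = (v + 1)*(v^3 + 2*v^2 - 16*v - 32) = (v + 1)*(v + 4)*(v^2 - 2*v - 8) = (v - 4)*(v + 1)*(v + 4)*(v + 2)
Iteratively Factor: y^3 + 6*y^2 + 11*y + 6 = (y + 2)*(y^2 + 4*y + 3) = (y + 2)*(y + 3)*(y + 1)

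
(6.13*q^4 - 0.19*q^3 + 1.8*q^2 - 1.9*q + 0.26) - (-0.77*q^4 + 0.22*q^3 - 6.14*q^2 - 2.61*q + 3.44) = 6.9*q^4 - 0.41*q^3 + 7.94*q^2 + 0.71*q - 3.18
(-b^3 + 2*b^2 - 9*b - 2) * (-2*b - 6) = 2*b^4 + 2*b^3 + 6*b^2 + 58*b + 12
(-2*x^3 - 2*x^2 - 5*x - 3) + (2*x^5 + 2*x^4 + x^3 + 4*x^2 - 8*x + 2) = 2*x^5 + 2*x^4 - x^3 + 2*x^2 - 13*x - 1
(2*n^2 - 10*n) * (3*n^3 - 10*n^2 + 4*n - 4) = 6*n^5 - 50*n^4 + 108*n^3 - 48*n^2 + 40*n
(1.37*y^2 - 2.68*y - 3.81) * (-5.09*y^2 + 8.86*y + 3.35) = -6.9733*y^4 + 25.7794*y^3 + 0.2376*y^2 - 42.7346*y - 12.7635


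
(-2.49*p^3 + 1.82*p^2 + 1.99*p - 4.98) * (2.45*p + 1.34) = -6.1005*p^4 + 1.1224*p^3 + 7.3143*p^2 - 9.5344*p - 6.6732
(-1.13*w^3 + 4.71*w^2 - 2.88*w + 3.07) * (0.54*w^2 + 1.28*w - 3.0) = -0.6102*w^5 + 1.097*w^4 + 7.8636*w^3 - 16.1586*w^2 + 12.5696*w - 9.21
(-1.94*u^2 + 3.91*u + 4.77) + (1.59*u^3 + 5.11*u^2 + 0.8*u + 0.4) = 1.59*u^3 + 3.17*u^2 + 4.71*u + 5.17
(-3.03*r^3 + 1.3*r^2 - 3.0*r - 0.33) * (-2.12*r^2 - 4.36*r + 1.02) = 6.4236*r^5 + 10.4548*r^4 - 2.3986*r^3 + 15.1056*r^2 - 1.6212*r - 0.3366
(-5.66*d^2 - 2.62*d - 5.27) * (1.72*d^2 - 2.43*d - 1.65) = -9.7352*d^4 + 9.2474*d^3 + 6.6412*d^2 + 17.1291*d + 8.6955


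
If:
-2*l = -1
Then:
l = 1/2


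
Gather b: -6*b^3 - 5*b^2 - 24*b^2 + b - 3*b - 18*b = -6*b^3 - 29*b^2 - 20*b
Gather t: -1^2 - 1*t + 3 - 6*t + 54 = 56 - 7*t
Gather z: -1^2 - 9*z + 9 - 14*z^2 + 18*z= -14*z^2 + 9*z + 8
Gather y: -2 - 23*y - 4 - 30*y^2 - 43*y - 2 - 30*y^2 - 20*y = -60*y^2 - 86*y - 8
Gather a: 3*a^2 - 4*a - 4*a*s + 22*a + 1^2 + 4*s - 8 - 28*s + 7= 3*a^2 + a*(18 - 4*s) - 24*s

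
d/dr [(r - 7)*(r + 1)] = 2*r - 6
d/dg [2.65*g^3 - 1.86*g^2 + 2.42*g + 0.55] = 7.95*g^2 - 3.72*g + 2.42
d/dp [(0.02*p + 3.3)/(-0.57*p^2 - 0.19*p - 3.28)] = (0.0114*p^2 + 3.762*p + 0.5614)/(0.3249*p^4 + 0.2166*p^3 + 3.7753*p^2 + 1.2464*p + 10.7584)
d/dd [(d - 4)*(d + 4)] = 2*d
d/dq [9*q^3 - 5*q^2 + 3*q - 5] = 27*q^2 - 10*q + 3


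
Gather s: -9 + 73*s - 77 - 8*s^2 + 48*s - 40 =-8*s^2 + 121*s - 126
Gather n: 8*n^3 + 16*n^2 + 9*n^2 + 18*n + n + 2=8*n^3 + 25*n^2 + 19*n + 2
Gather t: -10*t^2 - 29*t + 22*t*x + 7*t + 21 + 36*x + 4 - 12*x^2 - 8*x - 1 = -10*t^2 + t*(22*x - 22) - 12*x^2 + 28*x + 24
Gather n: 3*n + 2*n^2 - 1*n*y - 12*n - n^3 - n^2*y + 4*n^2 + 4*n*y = -n^3 + n^2*(6 - y) + n*(3*y - 9)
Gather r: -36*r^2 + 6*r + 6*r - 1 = -36*r^2 + 12*r - 1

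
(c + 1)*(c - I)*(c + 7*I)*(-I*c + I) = -I*c^4 + 6*c^3 - 6*I*c^2 - 6*c + 7*I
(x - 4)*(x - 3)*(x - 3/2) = x^3 - 17*x^2/2 + 45*x/2 - 18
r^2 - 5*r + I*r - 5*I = (r - 5)*(r + I)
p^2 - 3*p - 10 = (p - 5)*(p + 2)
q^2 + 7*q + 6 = (q + 1)*(q + 6)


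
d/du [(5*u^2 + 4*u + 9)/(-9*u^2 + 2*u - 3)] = 2*(23*u^2 + 66*u - 15)/(81*u^4 - 36*u^3 + 58*u^2 - 12*u + 9)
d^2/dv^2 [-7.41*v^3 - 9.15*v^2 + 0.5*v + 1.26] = -44.46*v - 18.3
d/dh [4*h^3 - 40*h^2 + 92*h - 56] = 12*h^2 - 80*h + 92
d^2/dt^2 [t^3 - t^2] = 6*t - 2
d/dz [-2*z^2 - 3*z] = -4*z - 3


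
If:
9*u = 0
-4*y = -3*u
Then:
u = 0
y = 0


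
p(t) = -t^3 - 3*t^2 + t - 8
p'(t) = -3*t^2 - 6*t + 1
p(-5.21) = 46.78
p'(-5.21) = -49.17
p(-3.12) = -9.95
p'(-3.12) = -9.48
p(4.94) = -196.82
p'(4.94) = -101.85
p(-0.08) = -8.10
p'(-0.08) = 1.46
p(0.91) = -10.33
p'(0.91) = -6.94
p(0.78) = -9.52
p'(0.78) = -5.51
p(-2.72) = -12.79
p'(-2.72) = -4.88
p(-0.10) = -8.13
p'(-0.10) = 1.57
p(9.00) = -971.00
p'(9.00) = -296.00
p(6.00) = -326.00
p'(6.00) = -143.00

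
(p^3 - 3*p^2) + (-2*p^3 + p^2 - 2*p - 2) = -p^3 - 2*p^2 - 2*p - 2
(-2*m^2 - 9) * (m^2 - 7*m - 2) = -2*m^4 + 14*m^3 - 5*m^2 + 63*m + 18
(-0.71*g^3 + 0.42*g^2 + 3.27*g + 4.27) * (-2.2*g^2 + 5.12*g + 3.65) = 1.562*g^5 - 4.5592*g^4 - 7.6351*g^3 + 8.8814*g^2 + 33.7979*g + 15.5855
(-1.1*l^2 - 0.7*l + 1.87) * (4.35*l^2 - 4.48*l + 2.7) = -4.785*l^4 + 1.883*l^3 + 8.3005*l^2 - 10.2676*l + 5.049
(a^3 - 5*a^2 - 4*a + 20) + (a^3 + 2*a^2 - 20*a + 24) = 2*a^3 - 3*a^2 - 24*a + 44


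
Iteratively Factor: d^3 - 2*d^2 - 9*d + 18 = (d + 3)*(d^2 - 5*d + 6) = (d - 2)*(d + 3)*(d - 3)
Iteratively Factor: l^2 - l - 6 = (l + 2)*(l - 3)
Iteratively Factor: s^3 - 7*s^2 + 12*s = (s)*(s^2 - 7*s + 12) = s*(s - 4)*(s - 3)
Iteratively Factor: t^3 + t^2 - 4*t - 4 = (t - 2)*(t^2 + 3*t + 2) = (t - 2)*(t + 1)*(t + 2)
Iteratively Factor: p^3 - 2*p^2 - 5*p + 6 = (p - 3)*(p^2 + p - 2) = (p - 3)*(p - 1)*(p + 2)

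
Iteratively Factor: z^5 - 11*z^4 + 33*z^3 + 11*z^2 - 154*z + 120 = (z - 4)*(z^4 - 7*z^3 + 5*z^2 + 31*z - 30) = (z - 5)*(z - 4)*(z^3 - 2*z^2 - 5*z + 6) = (z - 5)*(z - 4)*(z - 3)*(z^2 + z - 2) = (z - 5)*(z - 4)*(z - 3)*(z - 1)*(z + 2)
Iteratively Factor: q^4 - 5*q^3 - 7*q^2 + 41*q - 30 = (q - 5)*(q^3 - 7*q + 6) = (q - 5)*(q - 1)*(q^2 + q - 6) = (q - 5)*(q - 2)*(q - 1)*(q + 3)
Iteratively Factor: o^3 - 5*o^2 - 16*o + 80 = (o + 4)*(o^2 - 9*o + 20) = (o - 4)*(o + 4)*(o - 5)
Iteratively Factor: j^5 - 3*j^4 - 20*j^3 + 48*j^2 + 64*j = (j - 4)*(j^4 + j^3 - 16*j^2 - 16*j) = (j - 4)*(j + 4)*(j^3 - 3*j^2 - 4*j) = (j - 4)^2*(j + 4)*(j^2 + j) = j*(j - 4)^2*(j + 4)*(j + 1)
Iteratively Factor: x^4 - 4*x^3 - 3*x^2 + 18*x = (x + 2)*(x^3 - 6*x^2 + 9*x) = (x - 3)*(x + 2)*(x^2 - 3*x) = x*(x - 3)*(x + 2)*(x - 3)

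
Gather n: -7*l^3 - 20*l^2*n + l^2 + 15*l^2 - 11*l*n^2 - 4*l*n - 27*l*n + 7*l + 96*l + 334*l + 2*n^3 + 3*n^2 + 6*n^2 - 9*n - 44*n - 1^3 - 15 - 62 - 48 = -7*l^3 + 16*l^2 + 437*l + 2*n^3 + n^2*(9 - 11*l) + n*(-20*l^2 - 31*l - 53) - 126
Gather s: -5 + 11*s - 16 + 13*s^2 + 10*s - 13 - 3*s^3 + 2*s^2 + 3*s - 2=-3*s^3 + 15*s^2 + 24*s - 36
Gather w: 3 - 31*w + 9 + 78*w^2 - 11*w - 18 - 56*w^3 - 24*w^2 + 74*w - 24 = -56*w^3 + 54*w^2 + 32*w - 30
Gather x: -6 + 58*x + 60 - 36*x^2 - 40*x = -36*x^2 + 18*x + 54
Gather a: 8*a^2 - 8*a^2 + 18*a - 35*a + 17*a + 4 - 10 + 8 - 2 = 0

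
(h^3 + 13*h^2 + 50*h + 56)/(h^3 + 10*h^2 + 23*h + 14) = (h + 4)/(h + 1)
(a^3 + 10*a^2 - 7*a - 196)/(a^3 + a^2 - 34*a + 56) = (a + 7)/(a - 2)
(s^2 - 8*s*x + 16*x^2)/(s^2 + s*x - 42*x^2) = (s^2 - 8*s*x + 16*x^2)/(s^2 + s*x - 42*x^2)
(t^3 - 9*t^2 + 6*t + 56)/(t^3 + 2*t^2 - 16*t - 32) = (t - 7)/(t + 4)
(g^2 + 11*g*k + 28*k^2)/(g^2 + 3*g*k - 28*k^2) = (g + 4*k)/(g - 4*k)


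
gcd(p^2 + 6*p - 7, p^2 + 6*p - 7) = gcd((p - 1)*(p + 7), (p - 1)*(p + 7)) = p^2 + 6*p - 7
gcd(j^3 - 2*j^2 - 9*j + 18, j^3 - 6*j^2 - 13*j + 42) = j^2 + j - 6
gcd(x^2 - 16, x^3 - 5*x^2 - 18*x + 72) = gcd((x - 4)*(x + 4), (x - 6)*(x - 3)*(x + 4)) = x + 4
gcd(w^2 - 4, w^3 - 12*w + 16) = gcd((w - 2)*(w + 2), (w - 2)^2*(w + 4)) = w - 2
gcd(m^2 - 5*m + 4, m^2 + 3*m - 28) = m - 4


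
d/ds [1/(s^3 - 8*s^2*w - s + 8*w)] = (-3*s^2 + 16*s*w + 1)/(s^3 - 8*s^2*w - s + 8*w)^2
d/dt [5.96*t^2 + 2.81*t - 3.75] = 11.92*t + 2.81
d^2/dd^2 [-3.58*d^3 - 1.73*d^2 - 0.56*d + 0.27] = -21.48*d - 3.46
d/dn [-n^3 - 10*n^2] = n*(-3*n - 20)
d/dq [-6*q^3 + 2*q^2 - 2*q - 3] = -18*q^2 + 4*q - 2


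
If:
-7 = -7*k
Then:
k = 1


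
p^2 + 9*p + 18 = (p + 3)*(p + 6)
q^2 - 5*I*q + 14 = (q - 7*I)*(q + 2*I)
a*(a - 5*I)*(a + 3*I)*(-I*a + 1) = -I*a^4 - a^3 - 17*I*a^2 + 15*a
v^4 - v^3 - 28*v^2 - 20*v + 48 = (v - 6)*(v - 1)*(v + 2)*(v + 4)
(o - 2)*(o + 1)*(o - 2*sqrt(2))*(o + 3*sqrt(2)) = o^4 - o^3 + sqrt(2)*o^3 - 14*o^2 - sqrt(2)*o^2 - 2*sqrt(2)*o + 12*o + 24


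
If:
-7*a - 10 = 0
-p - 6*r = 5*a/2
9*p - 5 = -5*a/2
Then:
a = -10/7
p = 20/21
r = 55/126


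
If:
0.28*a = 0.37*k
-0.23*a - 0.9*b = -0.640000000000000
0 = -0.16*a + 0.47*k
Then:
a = 0.00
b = 0.71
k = 0.00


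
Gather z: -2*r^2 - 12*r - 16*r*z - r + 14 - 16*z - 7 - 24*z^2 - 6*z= -2*r^2 - 13*r - 24*z^2 + z*(-16*r - 22) + 7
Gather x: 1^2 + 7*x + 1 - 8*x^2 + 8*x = -8*x^2 + 15*x + 2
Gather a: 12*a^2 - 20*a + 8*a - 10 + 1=12*a^2 - 12*a - 9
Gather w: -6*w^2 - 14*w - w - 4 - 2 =-6*w^2 - 15*w - 6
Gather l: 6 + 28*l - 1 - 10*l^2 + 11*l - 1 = -10*l^2 + 39*l + 4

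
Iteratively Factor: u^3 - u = (u)*(u^2 - 1) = u*(u - 1)*(u + 1)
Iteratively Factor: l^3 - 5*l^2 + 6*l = (l)*(l^2 - 5*l + 6) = l*(l - 2)*(l - 3)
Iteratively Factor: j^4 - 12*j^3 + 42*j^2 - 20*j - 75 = (j - 3)*(j^3 - 9*j^2 + 15*j + 25) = (j - 3)*(j + 1)*(j^2 - 10*j + 25) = (j - 5)*(j - 3)*(j + 1)*(j - 5)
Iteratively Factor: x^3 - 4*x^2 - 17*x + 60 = (x + 4)*(x^2 - 8*x + 15) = (x - 5)*(x + 4)*(x - 3)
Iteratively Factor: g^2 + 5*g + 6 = (g + 2)*(g + 3)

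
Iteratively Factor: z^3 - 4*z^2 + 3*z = (z - 1)*(z^2 - 3*z) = z*(z - 1)*(z - 3)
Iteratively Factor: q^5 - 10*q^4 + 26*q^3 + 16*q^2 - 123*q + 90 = (q - 3)*(q^4 - 7*q^3 + 5*q^2 + 31*q - 30) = (q - 3)*(q - 1)*(q^3 - 6*q^2 - q + 30) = (q - 5)*(q - 3)*(q - 1)*(q^2 - q - 6) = (q - 5)*(q - 3)*(q - 1)*(q + 2)*(q - 3)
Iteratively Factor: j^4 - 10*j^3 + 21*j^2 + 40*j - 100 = (j - 5)*(j^3 - 5*j^2 - 4*j + 20) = (j - 5)*(j + 2)*(j^2 - 7*j + 10) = (j - 5)*(j - 2)*(j + 2)*(j - 5)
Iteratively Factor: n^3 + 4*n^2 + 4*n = (n + 2)*(n^2 + 2*n) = n*(n + 2)*(n + 2)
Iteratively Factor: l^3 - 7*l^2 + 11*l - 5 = (l - 1)*(l^2 - 6*l + 5) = (l - 1)^2*(l - 5)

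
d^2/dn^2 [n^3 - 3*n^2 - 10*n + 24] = 6*n - 6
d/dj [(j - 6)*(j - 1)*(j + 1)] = 3*j^2 - 12*j - 1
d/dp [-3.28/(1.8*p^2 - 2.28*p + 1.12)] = (11.808*p - 7.4784)/(1.8*p^2 - 2.28*p + 1.12)^2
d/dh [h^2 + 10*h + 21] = 2*h + 10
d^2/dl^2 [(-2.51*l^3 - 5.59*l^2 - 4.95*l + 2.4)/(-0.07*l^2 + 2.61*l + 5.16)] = (8.88178419700125e-16*l^4 + 38.101062*l^3 + 214.866144*l^2 + 414.340056*l + 129.913128)/(0.000343*l^6 - 0.038367*l^5 + 1.354689*l^4 - 12.123189*l^3 - 99.859932*l^2 - 208.478448*l - 137.388096)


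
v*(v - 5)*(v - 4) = v^3 - 9*v^2 + 20*v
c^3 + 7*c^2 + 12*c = c*(c + 3)*(c + 4)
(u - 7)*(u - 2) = u^2 - 9*u + 14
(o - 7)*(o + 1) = o^2 - 6*o - 7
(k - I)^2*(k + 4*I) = k^3 + 2*I*k^2 + 7*k - 4*I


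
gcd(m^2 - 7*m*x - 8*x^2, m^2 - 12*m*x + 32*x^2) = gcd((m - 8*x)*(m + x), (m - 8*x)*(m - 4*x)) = -m + 8*x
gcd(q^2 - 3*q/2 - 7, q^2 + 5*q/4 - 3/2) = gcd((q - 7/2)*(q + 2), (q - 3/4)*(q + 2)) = q + 2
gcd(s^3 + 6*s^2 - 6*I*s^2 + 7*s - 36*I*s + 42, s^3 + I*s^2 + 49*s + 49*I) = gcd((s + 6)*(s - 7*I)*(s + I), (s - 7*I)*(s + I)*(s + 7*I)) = s^2 - 6*I*s + 7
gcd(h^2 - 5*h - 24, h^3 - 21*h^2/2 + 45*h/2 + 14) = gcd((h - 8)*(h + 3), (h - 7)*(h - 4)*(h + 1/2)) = 1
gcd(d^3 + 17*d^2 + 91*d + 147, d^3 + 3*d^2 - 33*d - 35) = d + 7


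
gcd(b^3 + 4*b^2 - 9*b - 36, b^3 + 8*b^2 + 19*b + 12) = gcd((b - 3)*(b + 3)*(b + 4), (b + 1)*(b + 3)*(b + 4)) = b^2 + 7*b + 12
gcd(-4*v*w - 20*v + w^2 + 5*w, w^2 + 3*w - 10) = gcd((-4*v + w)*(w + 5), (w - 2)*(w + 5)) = w + 5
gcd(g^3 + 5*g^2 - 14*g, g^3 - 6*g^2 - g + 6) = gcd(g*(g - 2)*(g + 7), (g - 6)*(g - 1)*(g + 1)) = 1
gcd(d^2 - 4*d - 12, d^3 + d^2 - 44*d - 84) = d + 2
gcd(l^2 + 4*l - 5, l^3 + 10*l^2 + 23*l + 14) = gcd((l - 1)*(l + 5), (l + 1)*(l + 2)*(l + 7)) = 1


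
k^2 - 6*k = k*(k - 6)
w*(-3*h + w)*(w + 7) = -3*h*w^2 - 21*h*w + w^3 + 7*w^2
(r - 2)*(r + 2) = r^2 - 4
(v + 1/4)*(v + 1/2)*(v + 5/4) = v^3 + 2*v^2 + 17*v/16 + 5/32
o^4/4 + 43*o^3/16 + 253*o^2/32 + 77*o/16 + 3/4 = (o/4 + 1)*(o + 1/4)*(o + 1/2)*(o + 6)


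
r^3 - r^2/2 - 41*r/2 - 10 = (r - 5)*(r + 1/2)*(r + 4)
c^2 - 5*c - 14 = (c - 7)*(c + 2)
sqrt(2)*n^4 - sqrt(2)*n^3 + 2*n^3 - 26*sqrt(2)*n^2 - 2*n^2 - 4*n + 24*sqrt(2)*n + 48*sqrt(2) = (n - 2)*(n - 3*sqrt(2))*(n + 4*sqrt(2))*(sqrt(2)*n + sqrt(2))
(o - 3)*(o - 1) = o^2 - 4*o + 3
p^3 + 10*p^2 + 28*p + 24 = (p + 2)^2*(p + 6)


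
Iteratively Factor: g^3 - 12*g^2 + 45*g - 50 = (g - 5)*(g^2 - 7*g + 10) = (g - 5)^2*(g - 2)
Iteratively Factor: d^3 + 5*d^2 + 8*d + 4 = (d + 2)*(d^2 + 3*d + 2) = (d + 1)*(d + 2)*(d + 2)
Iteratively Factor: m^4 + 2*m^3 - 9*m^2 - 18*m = (m + 3)*(m^3 - m^2 - 6*m) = (m + 2)*(m + 3)*(m^2 - 3*m) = (m - 3)*(m + 2)*(m + 3)*(m)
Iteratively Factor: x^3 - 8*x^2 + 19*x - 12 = (x - 4)*(x^2 - 4*x + 3) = (x - 4)*(x - 3)*(x - 1)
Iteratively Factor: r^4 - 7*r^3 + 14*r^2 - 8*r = (r - 1)*(r^3 - 6*r^2 + 8*r) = (r - 4)*(r - 1)*(r^2 - 2*r) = (r - 4)*(r - 2)*(r - 1)*(r)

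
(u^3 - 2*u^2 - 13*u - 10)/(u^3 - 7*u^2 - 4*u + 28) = (u^2 - 4*u - 5)/(u^2 - 9*u + 14)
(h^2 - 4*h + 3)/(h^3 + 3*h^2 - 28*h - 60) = (h^2 - 4*h + 3)/(h^3 + 3*h^2 - 28*h - 60)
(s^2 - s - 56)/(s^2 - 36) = (s^2 - s - 56)/(s^2 - 36)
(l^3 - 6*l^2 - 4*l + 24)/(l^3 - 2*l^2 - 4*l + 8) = (l - 6)/(l - 2)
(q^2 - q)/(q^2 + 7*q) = (q - 1)/(q + 7)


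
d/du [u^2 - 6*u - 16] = 2*u - 6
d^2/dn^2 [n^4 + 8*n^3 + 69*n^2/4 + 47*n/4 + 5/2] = 12*n^2 + 48*n + 69/2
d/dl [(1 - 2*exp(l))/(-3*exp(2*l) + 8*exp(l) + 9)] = (-6*exp(2*l) + 6*exp(l) - 26)*exp(l)/(9*exp(4*l) - 48*exp(3*l) + 10*exp(2*l) + 144*exp(l) + 81)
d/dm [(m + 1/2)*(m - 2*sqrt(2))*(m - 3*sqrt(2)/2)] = 3*m^2 - 7*sqrt(2)*m + m - 7*sqrt(2)/4 + 6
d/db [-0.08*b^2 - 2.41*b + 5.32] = -0.16*b - 2.41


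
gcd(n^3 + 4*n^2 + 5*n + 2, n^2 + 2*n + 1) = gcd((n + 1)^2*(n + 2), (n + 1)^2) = n^2 + 2*n + 1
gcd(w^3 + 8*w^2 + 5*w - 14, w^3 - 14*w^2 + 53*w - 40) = w - 1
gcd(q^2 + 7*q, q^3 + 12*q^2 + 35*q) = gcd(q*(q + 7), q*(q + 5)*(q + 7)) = q^2 + 7*q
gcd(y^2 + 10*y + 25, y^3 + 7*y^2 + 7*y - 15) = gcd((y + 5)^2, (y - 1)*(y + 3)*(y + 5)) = y + 5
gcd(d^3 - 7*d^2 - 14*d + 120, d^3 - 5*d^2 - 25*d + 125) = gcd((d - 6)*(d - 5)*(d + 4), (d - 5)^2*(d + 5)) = d - 5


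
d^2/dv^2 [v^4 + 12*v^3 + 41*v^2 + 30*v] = 12*v^2 + 72*v + 82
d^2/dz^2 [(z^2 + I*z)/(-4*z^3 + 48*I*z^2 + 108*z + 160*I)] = (-z^3 - 120*z + 520*I)/(2*(z^6 - 39*I*z^5 - 627*z^4 + 5317*I*z^3 + 25080*z^2 - 62400*I*z - 64000))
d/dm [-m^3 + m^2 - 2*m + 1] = -3*m^2 + 2*m - 2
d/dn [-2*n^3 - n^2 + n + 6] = -6*n^2 - 2*n + 1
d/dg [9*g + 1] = 9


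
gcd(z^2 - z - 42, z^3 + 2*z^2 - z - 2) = 1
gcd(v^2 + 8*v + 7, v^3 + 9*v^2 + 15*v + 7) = v^2 + 8*v + 7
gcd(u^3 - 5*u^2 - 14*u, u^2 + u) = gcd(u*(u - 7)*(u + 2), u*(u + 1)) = u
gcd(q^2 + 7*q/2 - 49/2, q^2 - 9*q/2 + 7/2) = q - 7/2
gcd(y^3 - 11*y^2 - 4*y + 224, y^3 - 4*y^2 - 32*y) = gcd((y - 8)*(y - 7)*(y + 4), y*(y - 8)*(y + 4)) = y^2 - 4*y - 32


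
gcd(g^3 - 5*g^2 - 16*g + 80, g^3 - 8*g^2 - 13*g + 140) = g^2 - g - 20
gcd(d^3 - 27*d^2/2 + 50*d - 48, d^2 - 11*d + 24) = d - 8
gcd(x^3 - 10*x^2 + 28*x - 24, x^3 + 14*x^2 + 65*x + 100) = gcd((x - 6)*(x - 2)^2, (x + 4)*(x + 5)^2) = 1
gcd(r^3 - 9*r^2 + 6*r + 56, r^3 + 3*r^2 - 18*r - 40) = r^2 - 2*r - 8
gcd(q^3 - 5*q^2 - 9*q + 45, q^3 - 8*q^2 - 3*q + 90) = q^2 - 2*q - 15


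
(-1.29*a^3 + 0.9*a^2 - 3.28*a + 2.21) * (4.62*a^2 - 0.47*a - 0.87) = -5.9598*a^5 + 4.7643*a^4 - 14.4543*a^3 + 10.9688*a^2 + 1.8149*a - 1.9227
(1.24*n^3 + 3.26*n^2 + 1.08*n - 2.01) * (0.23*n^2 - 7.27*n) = 0.2852*n^5 - 8.265*n^4 - 23.4518*n^3 - 8.3139*n^2 + 14.6127*n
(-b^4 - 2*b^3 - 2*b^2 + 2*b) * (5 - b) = b^5 - 3*b^4 - 8*b^3 - 12*b^2 + 10*b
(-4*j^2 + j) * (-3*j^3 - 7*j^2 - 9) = 12*j^5 + 25*j^4 - 7*j^3 + 36*j^2 - 9*j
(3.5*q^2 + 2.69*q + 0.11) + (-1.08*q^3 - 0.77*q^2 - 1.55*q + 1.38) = -1.08*q^3 + 2.73*q^2 + 1.14*q + 1.49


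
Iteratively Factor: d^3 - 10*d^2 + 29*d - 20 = (d - 4)*(d^2 - 6*d + 5) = (d - 5)*(d - 4)*(d - 1)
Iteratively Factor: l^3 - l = (l + 1)*(l^2 - l) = l*(l + 1)*(l - 1)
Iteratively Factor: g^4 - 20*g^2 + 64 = (g + 4)*(g^3 - 4*g^2 - 4*g + 16) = (g - 2)*(g + 4)*(g^2 - 2*g - 8) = (g - 4)*(g - 2)*(g + 4)*(g + 2)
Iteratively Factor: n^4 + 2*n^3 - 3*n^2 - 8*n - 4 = (n + 1)*(n^3 + n^2 - 4*n - 4) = (n + 1)^2*(n^2 - 4) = (n - 2)*(n + 1)^2*(n + 2)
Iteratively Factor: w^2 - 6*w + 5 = (w - 5)*(w - 1)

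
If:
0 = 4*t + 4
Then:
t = -1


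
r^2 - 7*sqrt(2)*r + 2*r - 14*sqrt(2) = (r + 2)*(r - 7*sqrt(2))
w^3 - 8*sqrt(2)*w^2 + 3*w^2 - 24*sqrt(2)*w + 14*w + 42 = (w + 3)*(w - 7*sqrt(2))*(w - sqrt(2))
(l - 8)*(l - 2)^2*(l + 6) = l^4 - 6*l^3 - 36*l^2 + 184*l - 192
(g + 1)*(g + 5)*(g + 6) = g^3 + 12*g^2 + 41*g + 30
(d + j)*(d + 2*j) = d^2 + 3*d*j + 2*j^2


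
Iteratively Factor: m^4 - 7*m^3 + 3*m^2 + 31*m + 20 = (m - 4)*(m^3 - 3*m^2 - 9*m - 5) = (m - 5)*(m - 4)*(m^2 + 2*m + 1) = (m - 5)*(m - 4)*(m + 1)*(m + 1)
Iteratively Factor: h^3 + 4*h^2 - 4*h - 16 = (h + 4)*(h^2 - 4) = (h - 2)*(h + 4)*(h + 2)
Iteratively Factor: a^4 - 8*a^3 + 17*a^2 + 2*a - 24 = (a + 1)*(a^3 - 9*a^2 + 26*a - 24) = (a - 2)*(a + 1)*(a^2 - 7*a + 12) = (a - 3)*(a - 2)*(a + 1)*(a - 4)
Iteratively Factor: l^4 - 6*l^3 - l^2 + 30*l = (l)*(l^3 - 6*l^2 - l + 30) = l*(l - 3)*(l^2 - 3*l - 10) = l*(l - 3)*(l + 2)*(l - 5)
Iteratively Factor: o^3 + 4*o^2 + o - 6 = (o + 2)*(o^2 + 2*o - 3) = (o + 2)*(o + 3)*(o - 1)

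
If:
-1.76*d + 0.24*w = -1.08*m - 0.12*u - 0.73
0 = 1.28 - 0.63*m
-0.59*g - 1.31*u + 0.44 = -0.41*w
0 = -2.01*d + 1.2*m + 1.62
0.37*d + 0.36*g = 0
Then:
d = 2.02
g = -2.08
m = 2.03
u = 1.81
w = 1.72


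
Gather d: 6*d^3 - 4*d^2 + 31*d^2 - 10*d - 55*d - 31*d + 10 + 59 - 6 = 6*d^3 + 27*d^2 - 96*d + 63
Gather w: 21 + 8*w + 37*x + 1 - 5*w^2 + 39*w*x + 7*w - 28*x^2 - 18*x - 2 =-5*w^2 + w*(39*x + 15) - 28*x^2 + 19*x + 20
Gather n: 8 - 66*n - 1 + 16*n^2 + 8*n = 16*n^2 - 58*n + 7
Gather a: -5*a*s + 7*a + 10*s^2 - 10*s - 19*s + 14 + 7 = a*(7 - 5*s) + 10*s^2 - 29*s + 21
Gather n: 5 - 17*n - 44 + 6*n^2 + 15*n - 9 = 6*n^2 - 2*n - 48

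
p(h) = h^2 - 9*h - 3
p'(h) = 2*h - 9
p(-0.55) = 2.25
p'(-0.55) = -10.10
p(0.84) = -9.85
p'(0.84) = -7.32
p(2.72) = -20.08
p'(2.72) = -3.56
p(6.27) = -20.12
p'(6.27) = 3.54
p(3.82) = -22.79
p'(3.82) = -1.36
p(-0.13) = -1.81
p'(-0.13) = -9.26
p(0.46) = -6.93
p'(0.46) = -8.08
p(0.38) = -6.28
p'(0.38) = -8.24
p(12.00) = 33.00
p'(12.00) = 15.00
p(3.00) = -21.00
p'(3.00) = -3.00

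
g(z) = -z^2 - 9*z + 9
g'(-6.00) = 3.00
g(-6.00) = 27.00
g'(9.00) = -27.00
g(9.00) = -153.00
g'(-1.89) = -5.22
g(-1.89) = 22.44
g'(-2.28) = -4.44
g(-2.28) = 24.32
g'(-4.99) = 0.98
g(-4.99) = 29.01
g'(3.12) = -15.24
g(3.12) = -28.81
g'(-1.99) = -5.02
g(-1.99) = 22.95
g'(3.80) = -16.60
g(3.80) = -39.64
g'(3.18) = -15.36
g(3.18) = -29.73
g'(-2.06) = -4.88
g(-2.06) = 23.30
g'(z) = -2*z - 9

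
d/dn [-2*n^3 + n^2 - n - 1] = -6*n^2 + 2*n - 1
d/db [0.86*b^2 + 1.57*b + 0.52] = 1.72*b + 1.57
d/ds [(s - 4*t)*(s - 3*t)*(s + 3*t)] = 3*s^2 - 8*s*t - 9*t^2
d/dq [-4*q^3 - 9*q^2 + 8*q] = -12*q^2 - 18*q + 8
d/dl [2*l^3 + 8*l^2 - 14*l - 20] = 6*l^2 + 16*l - 14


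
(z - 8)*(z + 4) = z^2 - 4*z - 32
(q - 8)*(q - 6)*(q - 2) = q^3 - 16*q^2 + 76*q - 96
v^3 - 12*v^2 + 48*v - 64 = (v - 4)^3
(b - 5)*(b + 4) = b^2 - b - 20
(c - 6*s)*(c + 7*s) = c^2 + c*s - 42*s^2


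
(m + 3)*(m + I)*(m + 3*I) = m^3 + 3*m^2 + 4*I*m^2 - 3*m + 12*I*m - 9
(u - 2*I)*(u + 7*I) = u^2 + 5*I*u + 14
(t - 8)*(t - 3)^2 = t^3 - 14*t^2 + 57*t - 72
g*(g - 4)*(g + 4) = g^3 - 16*g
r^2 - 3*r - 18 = (r - 6)*(r + 3)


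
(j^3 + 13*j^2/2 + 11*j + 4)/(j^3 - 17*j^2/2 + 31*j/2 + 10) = (j^2 + 6*j + 8)/(j^2 - 9*j + 20)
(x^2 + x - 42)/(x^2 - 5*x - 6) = (x + 7)/(x + 1)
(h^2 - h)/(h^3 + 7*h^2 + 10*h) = (h - 1)/(h^2 + 7*h + 10)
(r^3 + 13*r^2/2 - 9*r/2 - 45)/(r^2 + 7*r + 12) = (r^2 + 7*r/2 - 15)/(r + 4)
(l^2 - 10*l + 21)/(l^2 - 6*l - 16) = (-l^2 + 10*l - 21)/(-l^2 + 6*l + 16)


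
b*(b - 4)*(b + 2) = b^3 - 2*b^2 - 8*b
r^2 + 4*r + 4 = (r + 2)^2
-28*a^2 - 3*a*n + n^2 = (-7*a + n)*(4*a + n)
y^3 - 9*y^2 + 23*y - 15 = (y - 5)*(y - 3)*(y - 1)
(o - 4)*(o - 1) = o^2 - 5*o + 4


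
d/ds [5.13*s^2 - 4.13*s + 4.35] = 10.26*s - 4.13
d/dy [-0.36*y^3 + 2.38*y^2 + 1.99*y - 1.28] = -1.08*y^2 + 4.76*y + 1.99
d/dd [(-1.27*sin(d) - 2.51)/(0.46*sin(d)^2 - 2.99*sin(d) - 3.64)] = (0.5842*sin(d)^2 + 2.3092*sin(d) - 2.8821)*cos(d)/(0.2116*sin(d)^4 - 2.7508*sin(d)^3 + 5.5913*sin(d)^2 + 21.7672*sin(d) + 13.2496)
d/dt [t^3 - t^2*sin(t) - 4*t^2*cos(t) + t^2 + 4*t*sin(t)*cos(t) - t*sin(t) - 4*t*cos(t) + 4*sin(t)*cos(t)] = 4*t^2*sin(t) - t^2*cos(t) + 3*t^2 + 2*t*sin(t) - 9*t*cos(t) + 4*t*cos(2*t) + 2*t - sin(t) + 2*sin(2*t) - 4*cos(t) + 4*cos(2*t)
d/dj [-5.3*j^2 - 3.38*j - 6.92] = -10.6*j - 3.38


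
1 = 1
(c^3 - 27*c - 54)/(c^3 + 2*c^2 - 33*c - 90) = (c + 3)/(c + 5)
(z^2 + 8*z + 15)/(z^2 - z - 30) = (z + 3)/(z - 6)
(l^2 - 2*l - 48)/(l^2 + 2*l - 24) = (l - 8)/(l - 4)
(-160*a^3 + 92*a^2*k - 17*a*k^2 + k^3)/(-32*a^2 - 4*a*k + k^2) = (20*a^2 - 9*a*k + k^2)/(4*a + k)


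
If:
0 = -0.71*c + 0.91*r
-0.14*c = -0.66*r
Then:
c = 0.00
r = 0.00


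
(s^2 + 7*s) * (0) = 0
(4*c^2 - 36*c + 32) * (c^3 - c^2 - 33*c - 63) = 4*c^5 - 40*c^4 - 64*c^3 + 904*c^2 + 1212*c - 2016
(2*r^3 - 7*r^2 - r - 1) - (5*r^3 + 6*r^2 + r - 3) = -3*r^3 - 13*r^2 - 2*r + 2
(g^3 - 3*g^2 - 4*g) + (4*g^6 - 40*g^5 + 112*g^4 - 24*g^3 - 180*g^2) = 4*g^6 - 40*g^5 + 112*g^4 - 23*g^3 - 183*g^2 - 4*g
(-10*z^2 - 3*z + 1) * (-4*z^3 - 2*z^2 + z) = 40*z^5 + 32*z^4 - 8*z^3 - 5*z^2 + z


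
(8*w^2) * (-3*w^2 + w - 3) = -24*w^4 + 8*w^3 - 24*w^2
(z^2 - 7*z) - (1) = z^2 - 7*z - 1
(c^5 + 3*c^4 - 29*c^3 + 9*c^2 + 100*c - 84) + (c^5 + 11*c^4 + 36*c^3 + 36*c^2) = 2*c^5 + 14*c^4 + 7*c^3 + 45*c^2 + 100*c - 84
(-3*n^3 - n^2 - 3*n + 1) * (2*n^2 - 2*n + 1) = -6*n^5 + 4*n^4 - 7*n^3 + 7*n^2 - 5*n + 1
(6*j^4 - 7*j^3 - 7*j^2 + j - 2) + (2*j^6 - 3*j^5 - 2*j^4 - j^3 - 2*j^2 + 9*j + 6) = 2*j^6 - 3*j^5 + 4*j^4 - 8*j^3 - 9*j^2 + 10*j + 4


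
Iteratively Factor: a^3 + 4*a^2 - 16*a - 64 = (a + 4)*(a^2 - 16) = (a + 4)^2*(a - 4)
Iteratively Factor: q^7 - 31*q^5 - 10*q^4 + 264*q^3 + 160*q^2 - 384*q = (q + 3)*(q^6 - 3*q^5 - 22*q^4 + 56*q^3 + 96*q^2 - 128*q) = (q - 4)*(q + 3)*(q^5 + q^4 - 18*q^3 - 16*q^2 + 32*q) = q*(q - 4)*(q + 3)*(q^4 + q^3 - 18*q^2 - 16*q + 32) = q*(q - 4)*(q - 1)*(q + 3)*(q^3 + 2*q^2 - 16*q - 32) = q*(q - 4)*(q - 1)*(q + 3)*(q + 4)*(q^2 - 2*q - 8) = q*(q - 4)*(q - 1)*(q + 2)*(q + 3)*(q + 4)*(q - 4)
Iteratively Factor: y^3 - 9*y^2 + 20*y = (y - 5)*(y^2 - 4*y) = y*(y - 5)*(y - 4)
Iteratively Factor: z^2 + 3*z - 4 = (z - 1)*(z + 4)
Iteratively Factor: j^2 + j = (j + 1)*(j)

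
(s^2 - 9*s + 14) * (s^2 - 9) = s^4 - 9*s^3 + 5*s^2 + 81*s - 126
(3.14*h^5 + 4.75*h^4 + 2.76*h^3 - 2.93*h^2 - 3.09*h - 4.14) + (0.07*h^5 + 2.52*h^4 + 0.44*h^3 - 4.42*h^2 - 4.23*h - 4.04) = 3.21*h^5 + 7.27*h^4 + 3.2*h^3 - 7.35*h^2 - 7.32*h - 8.18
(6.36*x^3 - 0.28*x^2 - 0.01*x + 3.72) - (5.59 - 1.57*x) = 6.36*x^3 - 0.28*x^2 + 1.56*x - 1.87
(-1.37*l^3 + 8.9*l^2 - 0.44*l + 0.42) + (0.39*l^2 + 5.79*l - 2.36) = -1.37*l^3 + 9.29*l^2 + 5.35*l - 1.94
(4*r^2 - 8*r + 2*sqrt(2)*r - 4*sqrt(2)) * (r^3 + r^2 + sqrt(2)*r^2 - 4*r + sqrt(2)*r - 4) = 4*r^5 - 4*r^4 + 6*sqrt(2)*r^4 - 20*r^3 - 6*sqrt(2)*r^3 - 20*sqrt(2)*r^2 + 12*r^2 + 8*sqrt(2)*r + 24*r + 16*sqrt(2)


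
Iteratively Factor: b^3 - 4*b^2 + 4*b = (b - 2)*(b^2 - 2*b) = (b - 2)^2*(b)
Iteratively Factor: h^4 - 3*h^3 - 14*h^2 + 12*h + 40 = (h - 5)*(h^3 + 2*h^2 - 4*h - 8) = (h - 5)*(h - 2)*(h^2 + 4*h + 4) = (h - 5)*(h - 2)*(h + 2)*(h + 2)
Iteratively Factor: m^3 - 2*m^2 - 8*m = (m - 4)*(m^2 + 2*m) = (m - 4)*(m + 2)*(m)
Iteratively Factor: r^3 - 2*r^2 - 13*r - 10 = (r + 2)*(r^2 - 4*r - 5) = (r - 5)*(r + 2)*(r + 1)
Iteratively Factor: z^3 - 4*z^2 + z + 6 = (z - 2)*(z^2 - 2*z - 3) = (z - 2)*(z + 1)*(z - 3)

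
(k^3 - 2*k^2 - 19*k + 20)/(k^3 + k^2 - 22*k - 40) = (k - 1)/(k + 2)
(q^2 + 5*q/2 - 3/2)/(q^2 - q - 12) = (q - 1/2)/(q - 4)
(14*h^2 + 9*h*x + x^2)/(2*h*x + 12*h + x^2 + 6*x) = (7*h + x)/(x + 6)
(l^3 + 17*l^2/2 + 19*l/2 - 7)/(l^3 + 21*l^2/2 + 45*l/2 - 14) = (l + 2)/(l + 4)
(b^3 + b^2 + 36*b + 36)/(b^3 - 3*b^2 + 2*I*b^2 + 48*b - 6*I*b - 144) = (b^2 + b*(1 + 6*I) + 6*I)/(b^2 + b*(-3 + 8*I) - 24*I)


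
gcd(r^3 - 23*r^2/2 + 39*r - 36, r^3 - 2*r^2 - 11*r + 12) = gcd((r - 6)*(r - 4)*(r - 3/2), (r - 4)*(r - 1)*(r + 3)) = r - 4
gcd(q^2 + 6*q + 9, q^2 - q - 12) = q + 3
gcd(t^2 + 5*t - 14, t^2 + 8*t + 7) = t + 7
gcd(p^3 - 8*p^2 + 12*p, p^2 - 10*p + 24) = p - 6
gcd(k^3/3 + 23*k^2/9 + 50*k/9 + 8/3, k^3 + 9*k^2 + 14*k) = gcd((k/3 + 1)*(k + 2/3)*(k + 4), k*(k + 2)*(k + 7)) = 1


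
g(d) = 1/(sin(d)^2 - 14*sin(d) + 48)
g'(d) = (-2*sin(d)*cos(d) + 14*cos(d))/(sin(d)^2 - 14*sin(d) + 48)^2 = 2*(7 - sin(d))*cos(d)/(sin(d)^2 - 14*sin(d) + 48)^2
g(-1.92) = 0.02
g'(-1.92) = -0.00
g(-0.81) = 0.02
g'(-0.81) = 0.00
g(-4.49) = 0.03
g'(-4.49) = -0.00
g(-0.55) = 0.02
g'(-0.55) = 0.00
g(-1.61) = 0.02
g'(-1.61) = -0.00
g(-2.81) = 0.02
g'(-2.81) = -0.00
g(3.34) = 0.02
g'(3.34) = -0.01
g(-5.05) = 0.03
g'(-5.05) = 0.00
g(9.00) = 0.02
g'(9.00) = -0.00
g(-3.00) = 0.02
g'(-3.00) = -0.00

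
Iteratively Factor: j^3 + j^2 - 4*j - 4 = (j + 2)*(j^2 - j - 2) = (j - 2)*(j + 2)*(j + 1)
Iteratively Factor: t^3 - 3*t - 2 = (t - 2)*(t^2 + 2*t + 1) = (t - 2)*(t + 1)*(t + 1)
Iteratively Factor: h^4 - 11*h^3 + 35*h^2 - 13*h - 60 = (h + 1)*(h^3 - 12*h^2 + 47*h - 60) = (h - 3)*(h + 1)*(h^2 - 9*h + 20) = (h - 4)*(h - 3)*(h + 1)*(h - 5)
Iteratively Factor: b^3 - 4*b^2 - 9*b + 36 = (b + 3)*(b^2 - 7*b + 12) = (b - 3)*(b + 3)*(b - 4)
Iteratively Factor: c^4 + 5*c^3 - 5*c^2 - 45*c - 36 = (c + 4)*(c^3 + c^2 - 9*c - 9) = (c - 3)*(c + 4)*(c^2 + 4*c + 3) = (c - 3)*(c + 3)*(c + 4)*(c + 1)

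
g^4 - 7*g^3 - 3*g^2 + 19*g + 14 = (g - 7)*(g - 2)*(g + 1)^2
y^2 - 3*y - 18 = (y - 6)*(y + 3)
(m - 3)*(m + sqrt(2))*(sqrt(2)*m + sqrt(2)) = sqrt(2)*m^3 - 2*sqrt(2)*m^2 + 2*m^2 - 3*sqrt(2)*m - 4*m - 6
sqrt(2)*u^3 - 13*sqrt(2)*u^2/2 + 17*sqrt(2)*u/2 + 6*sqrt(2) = (u - 4)*(u - 3)*(sqrt(2)*u + sqrt(2)/2)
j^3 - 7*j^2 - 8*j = j*(j - 8)*(j + 1)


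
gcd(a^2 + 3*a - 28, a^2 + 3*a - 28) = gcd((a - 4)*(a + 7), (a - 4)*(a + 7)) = a^2 + 3*a - 28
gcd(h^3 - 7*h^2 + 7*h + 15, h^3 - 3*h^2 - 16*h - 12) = h + 1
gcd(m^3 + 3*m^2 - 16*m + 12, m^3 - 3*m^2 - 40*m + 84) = m^2 + 4*m - 12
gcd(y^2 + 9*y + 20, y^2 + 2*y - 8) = y + 4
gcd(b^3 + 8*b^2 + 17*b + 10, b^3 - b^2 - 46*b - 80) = b^2 + 7*b + 10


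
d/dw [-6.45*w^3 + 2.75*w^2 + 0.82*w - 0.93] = -19.35*w^2 + 5.5*w + 0.82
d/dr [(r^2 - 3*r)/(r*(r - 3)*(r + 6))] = -1/(r^2 + 12*r + 36)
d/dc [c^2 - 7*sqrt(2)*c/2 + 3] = 2*c - 7*sqrt(2)/2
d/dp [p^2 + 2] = 2*p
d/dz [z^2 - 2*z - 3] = 2*z - 2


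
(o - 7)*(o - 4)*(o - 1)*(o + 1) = o^4 - 11*o^3 + 27*o^2 + 11*o - 28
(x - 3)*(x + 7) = x^2 + 4*x - 21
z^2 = z^2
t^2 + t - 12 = (t - 3)*(t + 4)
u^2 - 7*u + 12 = (u - 4)*(u - 3)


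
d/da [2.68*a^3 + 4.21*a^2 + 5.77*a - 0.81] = 8.04*a^2 + 8.42*a + 5.77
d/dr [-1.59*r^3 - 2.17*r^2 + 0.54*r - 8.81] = -4.77*r^2 - 4.34*r + 0.54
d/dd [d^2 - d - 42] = 2*d - 1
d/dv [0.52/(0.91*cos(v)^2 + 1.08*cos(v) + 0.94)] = (0.9464*cos(v) + 0.5616)*sin(v)/(0.91*cos(v)^2 + 1.08*cos(v) + 0.94)^2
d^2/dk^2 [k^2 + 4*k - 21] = 2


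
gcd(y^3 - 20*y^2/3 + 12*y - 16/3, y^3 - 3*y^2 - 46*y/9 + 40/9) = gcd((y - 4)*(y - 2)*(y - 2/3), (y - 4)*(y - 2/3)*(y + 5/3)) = y^2 - 14*y/3 + 8/3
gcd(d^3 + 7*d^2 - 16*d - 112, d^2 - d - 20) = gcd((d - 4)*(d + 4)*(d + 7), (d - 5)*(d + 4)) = d + 4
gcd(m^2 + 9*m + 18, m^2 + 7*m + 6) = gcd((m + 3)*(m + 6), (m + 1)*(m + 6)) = m + 6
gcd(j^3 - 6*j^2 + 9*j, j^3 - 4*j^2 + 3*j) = j^2 - 3*j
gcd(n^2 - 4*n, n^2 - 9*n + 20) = n - 4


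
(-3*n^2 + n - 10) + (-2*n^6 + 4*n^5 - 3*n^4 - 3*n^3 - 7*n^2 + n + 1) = -2*n^6 + 4*n^5 - 3*n^4 - 3*n^3 - 10*n^2 + 2*n - 9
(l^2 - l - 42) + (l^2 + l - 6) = 2*l^2 - 48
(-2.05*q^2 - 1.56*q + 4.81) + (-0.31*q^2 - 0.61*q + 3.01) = -2.36*q^2 - 2.17*q + 7.82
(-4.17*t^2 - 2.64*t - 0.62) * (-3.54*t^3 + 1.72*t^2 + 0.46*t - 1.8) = 14.7618*t^5 + 2.1732*t^4 - 4.2642*t^3 + 5.2252*t^2 + 4.4668*t + 1.116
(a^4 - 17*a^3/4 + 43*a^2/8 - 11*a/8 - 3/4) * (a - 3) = a^5 - 29*a^4/4 + 145*a^3/8 - 35*a^2/2 + 27*a/8 + 9/4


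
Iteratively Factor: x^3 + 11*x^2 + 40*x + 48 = (x + 4)*(x^2 + 7*x + 12) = (x + 3)*(x + 4)*(x + 4)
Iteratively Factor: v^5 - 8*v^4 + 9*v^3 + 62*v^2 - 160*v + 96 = (v + 3)*(v^4 - 11*v^3 + 42*v^2 - 64*v + 32) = (v - 2)*(v + 3)*(v^3 - 9*v^2 + 24*v - 16) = (v - 2)*(v - 1)*(v + 3)*(v^2 - 8*v + 16) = (v - 4)*(v - 2)*(v - 1)*(v + 3)*(v - 4)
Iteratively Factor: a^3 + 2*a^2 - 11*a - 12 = (a + 4)*(a^2 - 2*a - 3) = (a - 3)*(a + 4)*(a + 1)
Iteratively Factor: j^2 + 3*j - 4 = (j + 4)*(j - 1)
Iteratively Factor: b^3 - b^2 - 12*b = (b)*(b^2 - b - 12) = b*(b + 3)*(b - 4)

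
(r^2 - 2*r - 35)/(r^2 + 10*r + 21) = (r^2 - 2*r - 35)/(r^2 + 10*r + 21)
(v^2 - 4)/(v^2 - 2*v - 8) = (v - 2)/(v - 4)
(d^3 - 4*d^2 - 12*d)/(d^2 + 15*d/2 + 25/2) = 2*d*(d^2 - 4*d - 12)/(2*d^2 + 15*d + 25)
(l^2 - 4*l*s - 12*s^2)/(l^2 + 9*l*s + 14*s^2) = (l - 6*s)/(l + 7*s)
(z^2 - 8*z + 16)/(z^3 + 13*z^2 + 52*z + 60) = (z^2 - 8*z + 16)/(z^3 + 13*z^2 + 52*z + 60)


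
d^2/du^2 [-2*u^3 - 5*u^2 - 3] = -12*u - 10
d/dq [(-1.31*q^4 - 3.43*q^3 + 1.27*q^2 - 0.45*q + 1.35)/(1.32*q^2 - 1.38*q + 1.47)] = (-3.4584*q^5 + 0.895799999999998*q^4 + 1.764*q^3 - 16.2849*q^2 + 0.1698*q + 1.2015)/(1.7424*q^4 - 3.6432*q^3 + 5.7852*q^2 - 4.0572*q + 2.1609)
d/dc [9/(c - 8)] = -9/(c - 8)^2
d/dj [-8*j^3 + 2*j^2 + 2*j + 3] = -24*j^2 + 4*j + 2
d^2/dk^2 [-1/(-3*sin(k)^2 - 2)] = 6*(-6*sin(k)^4 + 13*sin(k)^2 - 2)/(3*sin(k)^2 + 2)^3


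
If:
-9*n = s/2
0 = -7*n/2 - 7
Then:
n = -2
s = 36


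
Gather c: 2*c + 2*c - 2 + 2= 4*c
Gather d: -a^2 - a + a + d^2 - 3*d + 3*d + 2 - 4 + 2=-a^2 + d^2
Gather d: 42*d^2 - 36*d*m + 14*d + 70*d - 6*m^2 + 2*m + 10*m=42*d^2 + d*(84 - 36*m) - 6*m^2 + 12*m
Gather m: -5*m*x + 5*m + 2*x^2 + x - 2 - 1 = m*(5 - 5*x) + 2*x^2 + x - 3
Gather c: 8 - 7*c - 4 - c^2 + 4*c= -c^2 - 3*c + 4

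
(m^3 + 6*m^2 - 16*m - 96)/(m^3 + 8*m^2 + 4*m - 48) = (m - 4)/(m - 2)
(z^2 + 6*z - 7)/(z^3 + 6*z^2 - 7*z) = 1/z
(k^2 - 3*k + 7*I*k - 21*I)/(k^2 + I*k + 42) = (k - 3)/(k - 6*I)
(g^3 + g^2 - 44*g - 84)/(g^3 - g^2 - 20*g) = (-g^3 - g^2 + 44*g + 84)/(g*(-g^2 + g + 20))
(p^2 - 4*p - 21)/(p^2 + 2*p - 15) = (p^2 - 4*p - 21)/(p^2 + 2*p - 15)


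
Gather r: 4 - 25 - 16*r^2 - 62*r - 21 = -16*r^2 - 62*r - 42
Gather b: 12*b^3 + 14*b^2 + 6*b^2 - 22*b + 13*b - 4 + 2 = 12*b^3 + 20*b^2 - 9*b - 2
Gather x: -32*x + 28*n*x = x*(28*n - 32)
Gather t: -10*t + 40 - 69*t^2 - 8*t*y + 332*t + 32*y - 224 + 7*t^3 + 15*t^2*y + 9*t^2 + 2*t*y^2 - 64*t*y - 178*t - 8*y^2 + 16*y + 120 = 7*t^3 + t^2*(15*y - 60) + t*(2*y^2 - 72*y + 144) - 8*y^2 + 48*y - 64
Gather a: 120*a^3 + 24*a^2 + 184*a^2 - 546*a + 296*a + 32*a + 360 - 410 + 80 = 120*a^3 + 208*a^2 - 218*a + 30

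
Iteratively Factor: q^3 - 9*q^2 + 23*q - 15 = (q - 3)*(q^2 - 6*q + 5) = (q - 3)*(q - 1)*(q - 5)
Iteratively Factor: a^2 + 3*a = (a + 3)*(a)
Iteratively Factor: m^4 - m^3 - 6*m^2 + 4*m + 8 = (m - 2)*(m^3 + m^2 - 4*m - 4) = (m - 2)*(m + 1)*(m^2 - 4) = (m - 2)*(m + 1)*(m + 2)*(m - 2)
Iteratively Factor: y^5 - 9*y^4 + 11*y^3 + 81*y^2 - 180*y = (y + 3)*(y^4 - 12*y^3 + 47*y^2 - 60*y) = (y - 4)*(y + 3)*(y^3 - 8*y^2 + 15*y) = (y - 5)*(y - 4)*(y + 3)*(y^2 - 3*y) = (y - 5)*(y - 4)*(y - 3)*(y + 3)*(y)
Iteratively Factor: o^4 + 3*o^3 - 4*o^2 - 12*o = (o + 2)*(o^3 + o^2 - 6*o) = (o + 2)*(o + 3)*(o^2 - 2*o) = (o - 2)*(o + 2)*(o + 3)*(o)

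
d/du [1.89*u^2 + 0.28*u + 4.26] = 3.78*u + 0.28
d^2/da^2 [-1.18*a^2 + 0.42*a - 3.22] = -2.36000000000000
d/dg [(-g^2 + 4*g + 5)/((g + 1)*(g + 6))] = -11/(g^2 + 12*g + 36)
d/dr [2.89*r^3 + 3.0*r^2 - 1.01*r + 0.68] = 8.67*r^2 + 6.0*r - 1.01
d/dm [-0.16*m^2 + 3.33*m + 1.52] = 3.33 - 0.32*m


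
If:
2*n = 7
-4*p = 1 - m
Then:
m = 4*p + 1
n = 7/2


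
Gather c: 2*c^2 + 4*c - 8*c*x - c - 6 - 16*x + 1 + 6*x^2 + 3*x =2*c^2 + c*(3 - 8*x) + 6*x^2 - 13*x - 5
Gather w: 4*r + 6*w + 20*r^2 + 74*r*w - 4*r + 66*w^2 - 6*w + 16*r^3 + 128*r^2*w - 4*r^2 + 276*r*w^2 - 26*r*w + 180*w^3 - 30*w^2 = 16*r^3 + 16*r^2 + 180*w^3 + w^2*(276*r + 36) + w*(128*r^2 + 48*r)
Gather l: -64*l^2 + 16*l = -64*l^2 + 16*l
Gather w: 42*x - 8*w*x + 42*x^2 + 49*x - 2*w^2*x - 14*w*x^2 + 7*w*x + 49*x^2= -2*w^2*x + w*(-14*x^2 - x) + 91*x^2 + 91*x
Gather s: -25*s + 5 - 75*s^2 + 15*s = -75*s^2 - 10*s + 5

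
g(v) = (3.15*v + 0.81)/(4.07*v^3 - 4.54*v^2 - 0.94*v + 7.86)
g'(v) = (3.15*v + 0.81)*(-12.21*v^2 + 9.08*v + 0.94)/(4.07*v^3 - 4.54*v^2 - 0.94*v + 7.86)^2 + 3.15/(4.07*v^3 - 4.54*v^2 - 0.94*v + 7.86) = (-25.641*v^3 + 4.4109*v^2 + 7.3548*v + 25.5204)/(16.5649*v^6 - 36.9556*v^5 + 12.96*v^4 + 72.5156*v^3 - 70.4852*v^2 - 14.7768*v + 61.7796)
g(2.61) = 0.19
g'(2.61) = -0.17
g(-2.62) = 0.08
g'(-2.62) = 0.06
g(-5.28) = 0.02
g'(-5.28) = 0.01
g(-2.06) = 0.13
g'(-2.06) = 0.12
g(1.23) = 0.63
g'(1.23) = -0.12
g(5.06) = 0.04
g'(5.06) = -0.02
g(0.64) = 0.44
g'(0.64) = 0.61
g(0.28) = 0.23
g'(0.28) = 0.51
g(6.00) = 0.03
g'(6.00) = -0.01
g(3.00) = 0.14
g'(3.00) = -0.11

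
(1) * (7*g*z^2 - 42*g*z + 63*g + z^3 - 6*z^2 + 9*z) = 7*g*z^2 - 42*g*z + 63*g + z^3 - 6*z^2 + 9*z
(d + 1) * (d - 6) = d^2 - 5*d - 6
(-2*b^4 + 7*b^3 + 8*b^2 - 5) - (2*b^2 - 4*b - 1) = -2*b^4 + 7*b^3 + 6*b^2 + 4*b - 4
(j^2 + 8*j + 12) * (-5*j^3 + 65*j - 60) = -5*j^5 - 40*j^4 + 5*j^3 + 460*j^2 + 300*j - 720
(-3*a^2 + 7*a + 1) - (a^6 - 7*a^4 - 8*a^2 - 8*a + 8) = -a^6 + 7*a^4 + 5*a^2 + 15*a - 7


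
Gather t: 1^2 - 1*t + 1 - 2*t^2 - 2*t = -2*t^2 - 3*t + 2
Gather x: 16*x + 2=16*x + 2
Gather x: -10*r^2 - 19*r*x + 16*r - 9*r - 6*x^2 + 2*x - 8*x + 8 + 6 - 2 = -10*r^2 + 7*r - 6*x^2 + x*(-19*r - 6) + 12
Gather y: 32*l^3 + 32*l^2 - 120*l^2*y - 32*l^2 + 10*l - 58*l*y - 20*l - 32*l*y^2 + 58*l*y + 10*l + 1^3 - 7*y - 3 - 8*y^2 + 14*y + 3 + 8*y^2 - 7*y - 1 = 32*l^3 - 120*l^2*y - 32*l*y^2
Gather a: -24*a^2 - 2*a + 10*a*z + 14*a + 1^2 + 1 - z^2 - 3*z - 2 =-24*a^2 + a*(10*z + 12) - z^2 - 3*z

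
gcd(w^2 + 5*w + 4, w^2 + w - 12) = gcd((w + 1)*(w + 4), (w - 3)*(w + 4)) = w + 4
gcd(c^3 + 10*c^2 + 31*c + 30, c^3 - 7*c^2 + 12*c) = 1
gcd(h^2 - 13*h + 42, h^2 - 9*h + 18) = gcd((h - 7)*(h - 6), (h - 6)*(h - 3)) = h - 6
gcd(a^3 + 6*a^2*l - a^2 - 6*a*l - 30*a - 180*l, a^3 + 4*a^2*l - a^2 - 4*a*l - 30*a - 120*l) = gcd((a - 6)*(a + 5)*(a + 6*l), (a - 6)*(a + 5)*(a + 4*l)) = a^2 - a - 30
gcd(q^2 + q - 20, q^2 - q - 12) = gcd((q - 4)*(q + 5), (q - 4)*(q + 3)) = q - 4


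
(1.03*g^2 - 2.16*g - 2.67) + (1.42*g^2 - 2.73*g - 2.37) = 2.45*g^2 - 4.89*g - 5.04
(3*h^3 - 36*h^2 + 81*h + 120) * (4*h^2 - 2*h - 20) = 12*h^5 - 150*h^4 + 336*h^3 + 1038*h^2 - 1860*h - 2400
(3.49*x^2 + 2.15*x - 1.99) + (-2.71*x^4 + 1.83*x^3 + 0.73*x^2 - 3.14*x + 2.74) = -2.71*x^4 + 1.83*x^3 + 4.22*x^2 - 0.99*x + 0.75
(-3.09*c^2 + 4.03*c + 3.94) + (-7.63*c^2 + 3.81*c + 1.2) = -10.72*c^2 + 7.84*c + 5.14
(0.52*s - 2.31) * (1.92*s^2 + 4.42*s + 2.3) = 0.9984*s^3 - 2.1368*s^2 - 9.0142*s - 5.313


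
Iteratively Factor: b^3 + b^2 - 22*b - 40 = (b + 4)*(b^2 - 3*b - 10) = (b + 2)*(b + 4)*(b - 5)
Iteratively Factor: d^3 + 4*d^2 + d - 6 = (d + 3)*(d^2 + d - 2) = (d - 1)*(d + 3)*(d + 2)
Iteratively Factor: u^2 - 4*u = (u - 4)*(u)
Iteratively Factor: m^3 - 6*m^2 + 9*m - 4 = (m - 4)*(m^2 - 2*m + 1) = (m - 4)*(m - 1)*(m - 1)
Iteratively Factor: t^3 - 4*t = (t + 2)*(t^2 - 2*t) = (t - 2)*(t + 2)*(t)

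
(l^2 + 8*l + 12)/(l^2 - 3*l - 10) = (l + 6)/(l - 5)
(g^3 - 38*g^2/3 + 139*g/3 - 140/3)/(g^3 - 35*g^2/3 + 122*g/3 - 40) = (g - 7)/(g - 6)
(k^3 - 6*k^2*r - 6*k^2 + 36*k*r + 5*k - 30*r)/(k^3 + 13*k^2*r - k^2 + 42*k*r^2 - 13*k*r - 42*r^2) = (k^2 - 6*k*r - 5*k + 30*r)/(k^2 + 13*k*r + 42*r^2)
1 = 1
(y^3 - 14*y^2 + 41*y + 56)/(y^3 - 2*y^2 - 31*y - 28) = (y - 8)/(y + 4)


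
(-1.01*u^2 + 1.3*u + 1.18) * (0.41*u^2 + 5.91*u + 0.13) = -0.4141*u^4 - 5.4361*u^3 + 8.0355*u^2 + 7.1428*u + 0.1534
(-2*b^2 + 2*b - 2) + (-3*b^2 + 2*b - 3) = -5*b^2 + 4*b - 5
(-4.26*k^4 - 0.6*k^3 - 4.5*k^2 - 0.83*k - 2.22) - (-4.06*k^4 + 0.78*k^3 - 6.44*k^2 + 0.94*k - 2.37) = -0.2*k^4 - 1.38*k^3 + 1.94*k^2 - 1.77*k + 0.15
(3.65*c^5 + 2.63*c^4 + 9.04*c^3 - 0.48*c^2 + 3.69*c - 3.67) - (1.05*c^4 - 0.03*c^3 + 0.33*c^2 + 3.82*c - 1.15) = 3.65*c^5 + 1.58*c^4 + 9.07*c^3 - 0.81*c^2 - 0.13*c - 2.52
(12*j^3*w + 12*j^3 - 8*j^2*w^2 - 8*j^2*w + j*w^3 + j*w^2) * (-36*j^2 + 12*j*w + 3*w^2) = -432*j^5*w - 432*j^5 + 432*j^4*w^2 + 432*j^4*w - 96*j^3*w^3 - 96*j^3*w^2 - 12*j^2*w^4 - 12*j^2*w^3 + 3*j*w^5 + 3*j*w^4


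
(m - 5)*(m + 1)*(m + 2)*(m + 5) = m^4 + 3*m^3 - 23*m^2 - 75*m - 50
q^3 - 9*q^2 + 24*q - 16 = (q - 4)^2*(q - 1)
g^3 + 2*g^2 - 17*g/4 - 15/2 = (g - 2)*(g + 3/2)*(g + 5/2)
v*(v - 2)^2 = v^3 - 4*v^2 + 4*v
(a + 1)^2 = a^2 + 2*a + 1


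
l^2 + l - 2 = (l - 1)*(l + 2)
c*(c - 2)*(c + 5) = c^3 + 3*c^2 - 10*c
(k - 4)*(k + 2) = k^2 - 2*k - 8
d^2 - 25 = (d - 5)*(d + 5)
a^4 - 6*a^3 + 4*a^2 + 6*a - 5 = (a - 5)*(a - 1)^2*(a + 1)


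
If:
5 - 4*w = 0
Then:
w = 5/4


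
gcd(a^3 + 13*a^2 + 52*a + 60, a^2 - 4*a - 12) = a + 2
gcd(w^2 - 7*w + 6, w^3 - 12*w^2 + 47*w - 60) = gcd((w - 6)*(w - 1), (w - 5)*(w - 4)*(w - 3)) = 1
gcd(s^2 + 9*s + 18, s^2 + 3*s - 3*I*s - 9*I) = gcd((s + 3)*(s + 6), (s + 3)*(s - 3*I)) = s + 3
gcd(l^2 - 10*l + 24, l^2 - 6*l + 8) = l - 4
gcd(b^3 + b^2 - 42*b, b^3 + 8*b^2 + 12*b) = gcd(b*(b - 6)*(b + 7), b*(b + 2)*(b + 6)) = b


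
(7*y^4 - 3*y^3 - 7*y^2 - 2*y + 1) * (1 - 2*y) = -14*y^5 + 13*y^4 + 11*y^3 - 3*y^2 - 4*y + 1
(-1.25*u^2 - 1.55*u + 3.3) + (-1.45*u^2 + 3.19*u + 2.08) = -2.7*u^2 + 1.64*u + 5.38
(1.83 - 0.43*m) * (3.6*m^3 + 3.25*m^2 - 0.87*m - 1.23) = -1.548*m^4 + 5.1905*m^3 + 6.3216*m^2 - 1.0632*m - 2.2509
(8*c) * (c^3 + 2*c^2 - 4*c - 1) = 8*c^4 + 16*c^3 - 32*c^2 - 8*c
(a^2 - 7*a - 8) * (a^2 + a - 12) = a^4 - 6*a^3 - 27*a^2 + 76*a + 96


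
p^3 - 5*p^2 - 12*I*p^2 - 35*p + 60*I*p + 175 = (p - 5)*(p - 7*I)*(p - 5*I)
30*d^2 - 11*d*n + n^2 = (-6*d + n)*(-5*d + n)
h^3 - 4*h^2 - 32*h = h*(h - 8)*(h + 4)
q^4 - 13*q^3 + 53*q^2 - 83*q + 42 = (q - 7)*(q - 3)*(q - 2)*(q - 1)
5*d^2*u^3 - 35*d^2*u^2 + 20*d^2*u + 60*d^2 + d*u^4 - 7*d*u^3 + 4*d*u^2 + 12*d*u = (5*d + u)*(u - 6)*(u - 2)*(d*u + d)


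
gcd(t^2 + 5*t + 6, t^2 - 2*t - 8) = t + 2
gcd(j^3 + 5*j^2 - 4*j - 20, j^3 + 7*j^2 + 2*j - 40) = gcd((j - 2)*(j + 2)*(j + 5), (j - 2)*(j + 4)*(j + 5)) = j^2 + 3*j - 10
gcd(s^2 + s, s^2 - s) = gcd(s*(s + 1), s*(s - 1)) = s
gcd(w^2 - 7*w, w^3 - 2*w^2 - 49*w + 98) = w - 7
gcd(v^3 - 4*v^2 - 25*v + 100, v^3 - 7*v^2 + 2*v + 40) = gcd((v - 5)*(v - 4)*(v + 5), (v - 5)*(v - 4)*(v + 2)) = v^2 - 9*v + 20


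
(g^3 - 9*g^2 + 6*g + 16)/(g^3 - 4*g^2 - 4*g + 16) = (g^2 - 7*g - 8)/(g^2 - 2*g - 8)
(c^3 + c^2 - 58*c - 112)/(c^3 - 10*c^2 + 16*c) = (c^2 + 9*c + 14)/(c*(c - 2))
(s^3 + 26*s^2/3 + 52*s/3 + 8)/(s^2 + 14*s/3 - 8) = (3*s^2 + 8*s + 4)/(3*s - 4)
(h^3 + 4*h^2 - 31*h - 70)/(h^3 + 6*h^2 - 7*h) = (h^2 - 3*h - 10)/(h*(h - 1))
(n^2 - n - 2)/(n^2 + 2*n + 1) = (n - 2)/(n + 1)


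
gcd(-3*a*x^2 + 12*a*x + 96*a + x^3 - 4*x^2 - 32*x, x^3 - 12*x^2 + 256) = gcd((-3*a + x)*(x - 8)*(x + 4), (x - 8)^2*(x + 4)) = x^2 - 4*x - 32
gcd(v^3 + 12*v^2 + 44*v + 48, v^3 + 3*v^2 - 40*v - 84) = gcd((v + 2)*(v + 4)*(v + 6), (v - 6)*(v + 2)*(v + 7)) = v + 2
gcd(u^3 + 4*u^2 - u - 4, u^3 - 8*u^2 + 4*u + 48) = 1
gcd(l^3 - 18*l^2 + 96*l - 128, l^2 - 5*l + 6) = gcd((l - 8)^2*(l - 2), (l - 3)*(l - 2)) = l - 2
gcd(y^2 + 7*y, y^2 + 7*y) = y^2 + 7*y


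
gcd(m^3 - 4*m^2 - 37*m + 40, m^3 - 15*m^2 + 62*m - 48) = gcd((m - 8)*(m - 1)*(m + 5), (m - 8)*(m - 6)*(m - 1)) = m^2 - 9*m + 8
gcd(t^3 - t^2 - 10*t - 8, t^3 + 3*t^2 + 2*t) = t^2 + 3*t + 2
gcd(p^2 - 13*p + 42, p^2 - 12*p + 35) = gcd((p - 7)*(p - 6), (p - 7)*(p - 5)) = p - 7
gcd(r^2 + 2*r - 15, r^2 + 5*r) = r + 5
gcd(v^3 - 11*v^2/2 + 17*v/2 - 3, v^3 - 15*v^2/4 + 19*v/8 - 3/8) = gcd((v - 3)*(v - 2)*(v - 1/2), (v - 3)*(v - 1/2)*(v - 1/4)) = v^2 - 7*v/2 + 3/2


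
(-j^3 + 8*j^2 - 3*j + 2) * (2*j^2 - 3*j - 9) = -2*j^5 + 19*j^4 - 21*j^3 - 59*j^2 + 21*j - 18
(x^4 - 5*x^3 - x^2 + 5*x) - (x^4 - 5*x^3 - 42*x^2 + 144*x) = 41*x^2 - 139*x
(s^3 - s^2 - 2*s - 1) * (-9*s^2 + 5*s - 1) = -9*s^5 + 14*s^4 + 12*s^3 - 3*s + 1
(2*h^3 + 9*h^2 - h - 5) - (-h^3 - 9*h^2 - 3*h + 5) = 3*h^3 + 18*h^2 + 2*h - 10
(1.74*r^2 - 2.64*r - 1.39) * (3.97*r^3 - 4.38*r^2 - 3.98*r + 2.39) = 6.9078*r^5 - 18.102*r^4 - 0.8803*r^3 + 20.754*r^2 - 0.777400000000001*r - 3.3221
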